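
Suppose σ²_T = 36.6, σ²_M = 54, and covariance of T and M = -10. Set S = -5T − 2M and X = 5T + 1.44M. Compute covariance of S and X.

By bilinearity, covariance of S and X = ac·σ²_T + bd·σ²_M + (ad+bc)·covariance of T and M, with a=-5, b=-2, c=5, d=1.44.
ac·σ²_T = (-5)·5·36.6 = -915
bd·σ²_M = (-2)·1.44·54 = -155.52
(ad+bc)·covariance of T and M = (-17.2)·(-10) = 172
covariance of S and X = -915 + (-155.52) + 172 = -898.52.

covariance of S and X = -898.52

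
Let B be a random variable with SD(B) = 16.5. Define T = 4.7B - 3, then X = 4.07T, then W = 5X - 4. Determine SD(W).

SD(W) = 1578.1425

SD(T) = |4.7|·16.5 = 77.55.
SD(X) = |4.07|·77.55 = 315.6285.
SD(W) = |5|·315.6285 = 1578.1425.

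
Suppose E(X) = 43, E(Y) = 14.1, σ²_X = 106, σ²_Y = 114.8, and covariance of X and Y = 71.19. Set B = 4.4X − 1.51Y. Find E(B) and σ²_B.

E(B) = 167.909, σ²_B = 1367.94276

E(B) = 4.4·E(X) + (-1.51)·E(Y) = 4.4·43 + (-1.51)·14.1 = 167.909.
σ²_B = a²·σ²_X + b²·σ²_Y + 2ab·covariance of X and Y with a = 4.4, b = -1.51.
= 4.4²·106 + (-1.51)²·114.8 + 2·4.4·(-1.51)·71.19
= 2052.16 + 261.75548 + (-945.97272) = 1367.94276.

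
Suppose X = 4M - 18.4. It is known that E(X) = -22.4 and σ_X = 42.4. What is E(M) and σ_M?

From X = 4M - 18.4: E(X) = a·E(M) + b, so E(M) = (E(X) − b)/a = (-22.4 − (-18.4))/4 = -1.
σ_X = |a|·σ_M, so σ_M = 42.4/|4| = 10.6.

E(M) = -1, σ_M = 10.6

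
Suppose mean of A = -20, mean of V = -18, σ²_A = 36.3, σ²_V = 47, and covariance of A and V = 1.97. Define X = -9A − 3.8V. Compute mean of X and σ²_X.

mean of X = (-9)·mean of A + (-3.8)·mean of V = (-9)·(-20) + (-3.8)·(-18) = 248.4.
σ²_X = a²·σ²_A + b²·σ²_V + 2ab·covariance of A and V with a = -9, b = -3.8.
= (-9)²·36.3 + (-3.8)²·47 + 2·(-9)·(-3.8)·1.97
= 2940.3 + 678.68 + 134.748 = 3753.728.

mean of X = 248.4, σ²_X = 3753.728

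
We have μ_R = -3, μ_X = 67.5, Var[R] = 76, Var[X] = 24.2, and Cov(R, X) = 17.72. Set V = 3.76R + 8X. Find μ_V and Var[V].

μ_V = 528.72, Var[V] = 3689.2928

μ_V = 3.76·μ_R + 8·μ_X = 3.76·(-3) + 8·67.5 = 528.72.
Var[V] = a²·Var[R] + b²·Var[X] + 2ab·Cov(R, X) with a = 3.76, b = 8.
= 3.76²·76 + 8²·24.2 + 2·3.76·8·17.72
= 1074.4576 + 1548.8 + 1066.0352 = 3689.2928.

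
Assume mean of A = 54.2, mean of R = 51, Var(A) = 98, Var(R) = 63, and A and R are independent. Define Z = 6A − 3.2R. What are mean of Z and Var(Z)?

mean of Z = 162, Var(Z) = 4173.12

mean of Z = 6·mean of A + (-3.2)·mean of R = 6·54.2 + (-3.2)·51 = 162.
Var(Z) = a²·Var(A) + b²·Var(R) + 2ab·Cov[A, R] with a = 6, b = -3.2.
Independence gives Cov[A, R] = 0.
= 6²·98 + (-3.2)²·63 + 2·6·(-3.2)·0
= 3528 + 645.12 + 0 = 4173.12.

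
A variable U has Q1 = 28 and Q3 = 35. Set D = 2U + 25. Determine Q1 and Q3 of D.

Q1(D) = 81, Q3(D) = 95

a = 2 > 0: Q1(D) = a·Q1(U)+b = 81, Q3(D) = a·Q3(U)+b = 95.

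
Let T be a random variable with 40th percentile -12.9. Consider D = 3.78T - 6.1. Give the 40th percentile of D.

Since a = 3.78 > 0 the transformation is increasing, so the 40th percentile of D = a·(P_{40} of T) + b = 3.78·(-12.9) + (-6.1) = -54.862.

40th percentile of D = -54.862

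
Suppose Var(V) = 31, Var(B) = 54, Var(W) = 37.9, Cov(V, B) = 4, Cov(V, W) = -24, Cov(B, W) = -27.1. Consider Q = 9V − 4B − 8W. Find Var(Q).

Var(Q) = 7234.2

Var(Q) = a²·Var(V) + b²·Var(B) + c²·Var(W) + 2ab·Cov(V, B) + 2ac·Cov(V, W) + 2bc·Cov(B, W), with a = 9, b = -4, c = -8.
= 2511 + 864 + 2425.6 + (-288) + 3456 + (-1734.4)
= 7234.2.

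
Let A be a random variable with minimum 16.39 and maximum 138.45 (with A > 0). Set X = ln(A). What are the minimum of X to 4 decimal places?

ln(A) is increasing on this domain, so min(X) comes from min(A) = 16.39: min(X) = ln(16.39) ≈ 2.7967.

min(X) = 2.7967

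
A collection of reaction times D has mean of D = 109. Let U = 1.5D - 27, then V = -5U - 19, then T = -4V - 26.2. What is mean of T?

mean of U = 1.5·109 + (-27) = 136.5.
mean of V = (-5)·136.5 + (-19) = -701.5.
mean of T = (-4)·(-701.5) + (-26.2) = 2779.8.

mean of T = 2779.8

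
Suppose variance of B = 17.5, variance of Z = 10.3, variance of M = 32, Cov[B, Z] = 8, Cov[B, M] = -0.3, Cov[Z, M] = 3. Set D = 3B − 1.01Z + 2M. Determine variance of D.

variance of D = a²·variance of B + b²·variance of Z + c²·variance of M + 2ab·Cov[B, Z] + 2ac·Cov[B, M] + 2bc·Cov[Z, M], with a = 3, b = -1.01, c = 2.
= 157.5 + 10.50703 + 128 + (-48.48) + (-3.6) + (-12.12)
= 231.80703.

variance of D = 231.80703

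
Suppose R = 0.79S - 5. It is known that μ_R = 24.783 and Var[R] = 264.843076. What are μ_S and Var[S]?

μ_S = 37.7, Var[S] = 424.36

From R = 0.79S - 5: μ_R = a·μ_S + b, so μ_S = (μ_R − b)/a = (24.783 − (-5))/0.79 = 37.7.
Var[R] = a²·Var[S], so Var[S] = 264.843076/0.79² = 424.36.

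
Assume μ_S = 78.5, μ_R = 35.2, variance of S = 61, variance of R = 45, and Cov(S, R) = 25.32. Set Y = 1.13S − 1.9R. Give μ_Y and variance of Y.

μ_Y = 21.825, variance of Y = 131.61682

μ_Y = 1.13·μ_S + (-1.9)·μ_R = 1.13·78.5 + (-1.9)·35.2 = 21.825.
variance of Y = a²·variance of S + b²·variance of R + 2ab·Cov(S, R) with a = 1.13, b = -1.9.
= 1.13²·61 + (-1.9)²·45 + 2·1.13·(-1.9)·25.32
= 77.8909 + 162.45 + (-108.72408) = 131.61682.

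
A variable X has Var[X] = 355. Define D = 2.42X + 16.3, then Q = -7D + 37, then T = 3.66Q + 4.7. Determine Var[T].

Var[T] = 1364637.6080568

Var[D] = 2.42²·355 = 2079.022.
Var[Q] = (-7)²·2079.022 = 101872.078.
Var[T] = 3.66²·101872.078 = 1364637.6080568.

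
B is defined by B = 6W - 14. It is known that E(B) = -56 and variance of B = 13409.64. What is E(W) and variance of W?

From B = 6W - 14: E(B) = a·E(W) + b, so E(W) = (E(B) − b)/a = (-56 − (-14))/6 = -7.
variance of B = a²·variance of W, so variance of W = 13409.64/6² = 372.49.

E(W) = -7, variance of W = 372.49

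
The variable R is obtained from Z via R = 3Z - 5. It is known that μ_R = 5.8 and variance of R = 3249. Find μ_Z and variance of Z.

From R = 3Z - 5: μ_R = a·μ_Z + b, so μ_Z = (μ_R − b)/a = (5.8 − (-5))/3 = 3.6.
variance of R = a²·variance of Z, so variance of Z = 3249/3² = 361.

μ_Z = 3.6, variance of Z = 361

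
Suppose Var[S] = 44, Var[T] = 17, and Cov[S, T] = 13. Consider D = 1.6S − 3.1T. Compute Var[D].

Var[D] = a²·Var[S] + b²·Var[T] + 2ab·Cov[S, T] with a = 1.6, b = -3.1.
= 1.6²·44 + (-3.1)²·17 + 2·1.6·(-3.1)·13
= 112.64 + 163.37 + (-128.96) = 147.05.

Var[D] = 147.05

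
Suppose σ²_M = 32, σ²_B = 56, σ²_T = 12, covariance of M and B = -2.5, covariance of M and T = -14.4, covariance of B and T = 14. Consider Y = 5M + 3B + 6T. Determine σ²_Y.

σ²_Y = a²·σ²_M + b²·σ²_B + c²·σ²_T + 2ab·covariance of M and B + 2ac·covariance of M and T + 2bc·covariance of B and T, with a = 5, b = 3, c = 6.
= 800 + 504 + 432 + (-75) + (-864) + 504
= 1301.

σ²_Y = 1301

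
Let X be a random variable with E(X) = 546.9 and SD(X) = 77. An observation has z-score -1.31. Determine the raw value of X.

X = 446.03

X = E(X) + z·SD(X) = 546.9 + (-1.31)·77 = 446.03.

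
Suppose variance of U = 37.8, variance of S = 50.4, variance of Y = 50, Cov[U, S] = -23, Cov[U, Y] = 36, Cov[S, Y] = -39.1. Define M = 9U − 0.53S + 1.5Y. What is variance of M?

variance of M = a²·variance of U + b²·variance of S + c²·variance of Y + 2ab·Cov[U, S] + 2ac·Cov[U, Y] + 2bc·Cov[S, Y], with a = 9, b = -0.53, c = 1.5.
= 3061.8 + 14.15736 + 112.5 + 219.42 + 972 + 62.169
= 4442.04636.

variance of M = 4442.04636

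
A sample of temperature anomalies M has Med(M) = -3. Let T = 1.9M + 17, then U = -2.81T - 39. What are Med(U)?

Med(U) = -70.753

Med(T) = 1.9·(-3) + 17 = 11.3.
Med(U) = (-2.81)·11.3 + (-39) = -70.753.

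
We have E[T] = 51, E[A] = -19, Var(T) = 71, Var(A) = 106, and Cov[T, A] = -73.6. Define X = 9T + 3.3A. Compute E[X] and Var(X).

E[X] = 396.3, Var(X) = 2533.5

E[X] = 9·E[T] + 3.3·E[A] = 9·51 + 3.3·(-19) = 396.3.
Var(X) = a²·Var(T) + b²·Var(A) + 2ab·Cov[T, A] with a = 9, b = 3.3.
= 9²·71 + 3.3²·106 + 2·9·3.3·(-73.6)
= 5751 + 1154.34 + (-4371.84) = 2533.5.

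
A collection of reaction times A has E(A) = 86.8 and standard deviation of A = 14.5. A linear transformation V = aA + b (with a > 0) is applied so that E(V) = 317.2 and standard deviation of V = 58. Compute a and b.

standard deviation of V = a·standard deviation of A (a > 0), so a = 58/14.5 = 4.
E(V) = a·E(A) + b, so b = 317.2 − 4·86.8 = -30.

a = 4, b = -30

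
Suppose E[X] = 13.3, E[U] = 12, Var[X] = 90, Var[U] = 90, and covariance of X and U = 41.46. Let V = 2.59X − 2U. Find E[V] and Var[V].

E[V] = 2.59·E[X] + (-2)·E[U] = 2.59·13.3 + (-2)·12 = 10.447.
Var[V] = a²·Var[X] + b²·Var[U] + 2ab·covariance of X and U with a = 2.59, b = -2.
= 2.59²·90 + (-2)²·90 + 2·2.59·(-2)·41.46
= 603.729 + 360 + (-429.5256) = 534.2034.

E[V] = 10.447, Var[V] = 534.2034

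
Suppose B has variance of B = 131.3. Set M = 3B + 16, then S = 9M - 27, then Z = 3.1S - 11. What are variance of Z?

variance of M = 3²·131.3 = 1181.7.
variance of S = 9²·1181.7 = 95717.7.
variance of Z = 3.1²·95717.7 = 919847.097.

variance of Z = 919847.097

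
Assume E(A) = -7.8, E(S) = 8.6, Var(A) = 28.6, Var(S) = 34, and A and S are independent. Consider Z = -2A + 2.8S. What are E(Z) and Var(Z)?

E(Z) = (-2)·E(A) + 2.8·E(S) = (-2)·(-7.8) + 2.8·8.6 = 39.68.
Var(Z) = a²·Var(A) + b²·Var(S) + 2ab·covariance of A and S with a = -2, b = 2.8.
Independence gives covariance of A and S = 0.
= (-2)²·28.6 + 2.8²·34 + 2·(-2)·2.8·0
= 114.4 + 266.56 + 0 = 380.96.

E(Z) = 39.68, Var(Z) = 380.96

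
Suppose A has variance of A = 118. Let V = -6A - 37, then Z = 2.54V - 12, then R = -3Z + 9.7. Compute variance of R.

variance of V = (-6)²·118 = 4248.
variance of Z = 2.54²·4248 = 27406.3968.
variance of R = (-3)²·27406.3968 = 246657.5712.

variance of R = 246657.5712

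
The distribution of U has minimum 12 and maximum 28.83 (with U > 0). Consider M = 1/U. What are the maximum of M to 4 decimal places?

max(M) = 0.0833

1/U is decreasing on this domain, so max(M) comes from min(U) = 12: max(M) = 1/(12) ≈ 0.0833.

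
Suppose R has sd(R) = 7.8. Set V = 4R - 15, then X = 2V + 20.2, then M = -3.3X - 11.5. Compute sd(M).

sd(V) = |4|·7.8 = 31.2.
sd(X) = |2|·31.2 = 62.4.
sd(M) = |-3.3|·62.4 = 205.92.

sd(M) = 205.92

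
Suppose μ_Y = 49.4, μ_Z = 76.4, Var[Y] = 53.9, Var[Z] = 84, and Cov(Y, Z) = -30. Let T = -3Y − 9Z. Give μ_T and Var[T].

μ_T = -835.8, Var[T] = 5669.1

μ_T = (-3)·μ_Y + (-9)·μ_Z = (-3)·49.4 + (-9)·76.4 = -835.8.
Var[T] = a²·Var[Y] + b²·Var[Z] + 2ab·Cov(Y, Z) with a = -3, b = -9.
= (-3)²·53.9 + (-9)²·84 + 2·(-3)·(-9)·(-30)
= 485.1 + 6804 + (-1620) = 5669.1.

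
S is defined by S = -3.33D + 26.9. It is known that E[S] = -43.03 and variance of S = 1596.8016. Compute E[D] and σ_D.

From S = -3.33D + 26.9: E[S] = a·E[D] + b, so E[D] = (E[S] − b)/a = (-43.03 − 26.9)/(-3.33) = 21.
σ_S = √1596.8016 = 39.96.
σ_S = |a|·σ_D, so σ_D = 39.96/|-3.33| = 12.

E[D] = 21, σ_D = 12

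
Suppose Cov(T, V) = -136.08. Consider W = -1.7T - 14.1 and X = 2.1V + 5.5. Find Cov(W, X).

Cov(W, X) = a·c·Cov(T, V) = (-1.7)·2.1·(-136.08) = 485.8056. Additive constants drop out.

Cov(W, X) = 485.8056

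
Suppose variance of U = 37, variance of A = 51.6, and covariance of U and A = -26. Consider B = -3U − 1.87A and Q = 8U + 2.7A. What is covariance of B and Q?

covariance of B and Q = -548.9684

By bilinearity, covariance of B and Q = ac·variance of U + bd·variance of A + (ad+bc)·covariance of U and A, with a=-3, b=-1.87, c=8, d=2.7.
ac·variance of U = (-3)·8·37 = -888
bd·variance of A = (-1.87)·2.7·51.6 = -260.5284
(ad+bc)·covariance of U and A = (-23.06)·(-26) = 599.56
covariance of B and Q = -888 + (-260.5284) + 599.56 = -548.9684.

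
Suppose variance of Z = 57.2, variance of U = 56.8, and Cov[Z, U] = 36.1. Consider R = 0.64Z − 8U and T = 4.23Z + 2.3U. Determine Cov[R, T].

By bilinearity, Cov[R, T] = ac·variance of Z + bd·variance of U + (ad+bc)·Cov[Z, U], with a=0.64, b=-8, c=4.23, d=2.3.
ac·variance of Z = 0.64·4.23·57.2 = 154.85184
bd·variance of U = (-8)·2.3·56.8 = -1045.12
(ad+bc)·Cov[Z, U] = (-32.368)·36.1 = -1168.4848
Cov[R, T] = 154.85184 + (-1045.12) + (-1168.4848) = -2058.75296.

Cov[R, T] = -2058.75296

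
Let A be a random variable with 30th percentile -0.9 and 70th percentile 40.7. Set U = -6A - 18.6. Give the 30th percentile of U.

Since a = -6 < 0 the transformation is decreasing, reversing order: the 30th percentile of U corresponds to the 70th percentile of A.
So P_{30}(U) = a·P_{70}(A) + b = (-6)·40.7 + (-18.6) = -262.8.

30th percentile of U = -262.8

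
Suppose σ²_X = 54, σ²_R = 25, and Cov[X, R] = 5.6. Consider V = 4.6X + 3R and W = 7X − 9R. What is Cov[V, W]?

Cov[V, W] = 949.56

By bilinearity, Cov[V, W] = ac·σ²_X + bd·σ²_R + (ad+bc)·Cov[X, R], with a=4.6, b=3, c=7, d=-9.
ac·σ²_X = 4.6·7·54 = 1738.8
bd·σ²_R = 3·(-9)·25 = -675
(ad+bc)·Cov[X, R] = (-20.4)·5.6 = -114.24
Cov[V, W] = 1738.8 + (-675) + (-114.24) = 949.56.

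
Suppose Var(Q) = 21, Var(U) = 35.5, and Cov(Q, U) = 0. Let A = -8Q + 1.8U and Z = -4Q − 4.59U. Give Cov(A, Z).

Cov(A, Z) = 378.699

By bilinearity, Cov(A, Z) = ac·Var(Q) + bd·Var(U) + (ad+bc)·Cov(Q, U), with a=-8, b=1.8, c=-4, d=-4.59.
ac·Var(Q) = (-8)·(-4)·21 = 672
bd·Var(U) = 1.8·(-4.59)·35.5 = -293.301
(ad+bc)·Cov(Q, U) = (29.52)·0 = 0
Cov(A, Z) = 672 + (-293.301) + 0 = 378.699.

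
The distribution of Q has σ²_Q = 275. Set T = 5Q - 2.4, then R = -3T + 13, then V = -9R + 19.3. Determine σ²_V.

σ²_V = 5011875

σ²_T = 5²·275 = 6875.
σ²_R = (-3)²·6875 = 61875.
σ²_V = (-9)²·61875 = 5011875.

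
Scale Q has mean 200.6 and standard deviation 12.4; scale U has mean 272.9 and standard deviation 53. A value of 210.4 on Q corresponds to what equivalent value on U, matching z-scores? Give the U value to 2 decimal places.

U = 314.79

z = (210.4 − 200.6)/12.4 ≈ 0.7903.
U = 272.9 + z·53 = 272.9 + (210.4 − 200.6)·53/12.4 ≈ 314.79.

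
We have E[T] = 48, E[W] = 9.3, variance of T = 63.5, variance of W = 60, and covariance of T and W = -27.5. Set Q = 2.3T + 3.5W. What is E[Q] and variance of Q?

E[Q] = 142.95, variance of Q = 628.165

E[Q] = 2.3·E[T] + 3.5·E[W] = 2.3·48 + 3.5·9.3 = 142.95.
variance of Q = a²·variance of T + b²·variance of W + 2ab·covariance of T and W with a = 2.3, b = 3.5.
= 2.3²·63.5 + 3.5²·60 + 2·2.3·3.5·(-27.5)
= 335.915 + 735 + (-442.75) = 628.165.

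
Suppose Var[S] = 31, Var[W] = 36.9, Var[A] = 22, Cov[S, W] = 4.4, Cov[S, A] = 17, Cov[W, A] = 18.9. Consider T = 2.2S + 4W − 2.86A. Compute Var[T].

Var[T] = a²·Var[S] + b²·Var[W] + c²·Var[A] + 2ab·Cov[S, W] + 2ac·Cov[S, A] + 2bc·Cov[W, A], with a = 2.2, b = 4, c = -2.86.
= 150.04 + 590.4 + 179.9512 + 77.44 + (-213.928) + (-432.432)
= 351.4712.

Var[T] = 351.4712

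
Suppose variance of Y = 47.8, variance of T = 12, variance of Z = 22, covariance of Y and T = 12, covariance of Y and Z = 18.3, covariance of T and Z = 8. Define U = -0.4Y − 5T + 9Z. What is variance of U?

variance of U = 1285.888

variance of U = a²·variance of Y + b²·variance of T + c²·variance of Z + 2ab·covariance of Y and T + 2ac·covariance of Y and Z + 2bc·covariance of T and Z, with a = -0.4, b = -5, c = 9.
= 7.648 + 300 + 1782 + 48 + (-131.76) + (-720)
= 1285.888.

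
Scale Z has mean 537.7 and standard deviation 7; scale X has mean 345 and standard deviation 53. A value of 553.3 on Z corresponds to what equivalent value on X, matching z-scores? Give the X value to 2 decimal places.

X = 463.11

z = (553.3 − 537.7)/7 ≈ 2.2286.
X = 345 + z·53 = 345 + (553.3 − 537.7)·53/7 ≈ 463.11.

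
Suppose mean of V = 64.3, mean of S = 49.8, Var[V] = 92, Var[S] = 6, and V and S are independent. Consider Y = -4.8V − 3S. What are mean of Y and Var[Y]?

mean of Y = -458.04, Var[Y] = 2173.68

mean of Y = (-4.8)·mean of V + (-3)·mean of S = (-4.8)·64.3 + (-3)·49.8 = -458.04.
Var[Y] = a²·Var[V] + b²·Var[S] + 2ab·Cov(V, S) with a = -4.8, b = -3.
Independence gives Cov(V, S) = 0.
= (-4.8)²·92 + (-3)²·6 + 2·(-4.8)·(-3)·0
= 2119.68 + 54 + 0 = 2173.68.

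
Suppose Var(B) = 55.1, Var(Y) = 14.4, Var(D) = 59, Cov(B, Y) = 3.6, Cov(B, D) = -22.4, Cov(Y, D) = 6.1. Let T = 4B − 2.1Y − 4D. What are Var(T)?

Var(T) = a²·Var(B) + b²·Var(Y) + c²·Var(D) + 2ab·Cov(B, Y) + 2ac·Cov(B, D) + 2bc·Cov(Y, D), with a = 4, b = -2.1, c = -4.
= 881.6 + 63.504 + 944 + (-60.48) + 716.8 + 102.48
= 2647.904.

Var(T) = 2647.904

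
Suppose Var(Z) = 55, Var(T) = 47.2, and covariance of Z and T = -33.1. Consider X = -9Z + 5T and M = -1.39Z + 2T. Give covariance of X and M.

By bilinearity, covariance of X and M = ac·Var(Z) + bd·Var(T) + (ad+bc)·covariance of Z and T, with a=-9, b=5, c=-1.39, d=2.
ac·Var(Z) = (-9)·(-1.39)·55 = 688.05
bd·Var(T) = 5·2·47.2 = 472
(ad+bc)·covariance of Z and T = (-24.95)·(-33.1) = 825.845
covariance of X and M = 688.05 + 472 + 825.845 = 1985.895.

covariance of X and M = 1985.895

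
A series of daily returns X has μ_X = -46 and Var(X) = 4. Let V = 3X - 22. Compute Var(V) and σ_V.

V = 3X - 22 is linear with a = 3, b = -22.
Var(V) = a²·Var(X) = 3²·4 = 36 (the additive constant -22 does not affect variance).
σ_X = √4 = 2.
σ_V = |a|·σ_X = |3|·2 = 6.

Var(V) = 36, σ_V = 6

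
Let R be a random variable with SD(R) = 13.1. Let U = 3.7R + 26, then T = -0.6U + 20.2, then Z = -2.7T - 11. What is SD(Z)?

SD(U) = |3.7|·13.1 = 48.47.
SD(T) = |-0.6|·48.47 = 29.082.
SD(Z) = |-2.7|·29.082 = 78.5214.

SD(Z) = 78.5214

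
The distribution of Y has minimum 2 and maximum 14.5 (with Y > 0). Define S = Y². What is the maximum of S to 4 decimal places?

max(S) = 210.25

Y² is increasing on this domain, so max(S) comes from max(Y) = 14.5: max(S) = square(14.5) = 210.25.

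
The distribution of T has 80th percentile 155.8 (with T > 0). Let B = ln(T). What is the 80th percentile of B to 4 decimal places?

ln(T) is increasing, so P_{80}(B) = g(P_{80}(T)) ≈ 5.0486.

80th percentile of B = 5.0486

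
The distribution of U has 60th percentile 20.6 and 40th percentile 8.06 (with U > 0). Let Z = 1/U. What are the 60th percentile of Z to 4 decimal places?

1/U is decreasing on U > 0, so percentile order reverses: P_{60}(Z) uses P_{40}(U) = 8.06.
P_{60}(Z) = 1/8.06 ≈ 0.1241.

60th percentile of Z = 0.1241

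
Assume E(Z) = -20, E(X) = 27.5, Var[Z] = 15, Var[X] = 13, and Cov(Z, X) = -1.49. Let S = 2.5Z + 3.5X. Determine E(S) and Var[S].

E(S) = 2.5·E(Z) + 3.5·E(X) = 2.5·(-20) + 3.5·27.5 = 46.25.
Var[S] = a²·Var[Z] + b²·Var[X] + 2ab·Cov(Z, X) with a = 2.5, b = 3.5.
= 2.5²·15 + 3.5²·13 + 2·2.5·3.5·(-1.49)
= 93.75 + 159.25 + (-26.075) = 226.925.

E(S) = 46.25, Var[S] = 226.925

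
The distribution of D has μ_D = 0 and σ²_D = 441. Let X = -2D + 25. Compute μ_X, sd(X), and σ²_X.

μ_X = 25, sd(X) = 42, σ²_X = 1764

X = -2D + 25 is linear with a = -2, b = 25.
μ_X = a·μ_D + b = (-2)·0 + 25 = 25.
sd(D) = √441 = 21.
sd(X) = |a|·sd(D) = |-2|·21 = 42.
σ²_X = a²·σ²_D = (-2)²·441 = 1764 (the additive constant 25 does not affect variance).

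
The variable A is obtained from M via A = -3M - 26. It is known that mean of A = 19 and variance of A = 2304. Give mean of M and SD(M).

mean of M = -15, SD(M) = 16

From A = -3M - 26: mean of A = a·mean of M + b, so mean of M = (mean of A − b)/a = (19 − (-26))/(-3) = -15.
SD(A) = √2304 = 48.
SD(A) = |a|·SD(M), so SD(M) = 48/|-3| = 16.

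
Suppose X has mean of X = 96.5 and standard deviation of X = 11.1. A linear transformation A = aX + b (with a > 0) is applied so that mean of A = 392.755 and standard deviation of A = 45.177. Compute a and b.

a = 4.07, b = 0

standard deviation of A = a·standard deviation of X (a > 0), so a = 45.177/11.1 = 4.07.
mean of A = a·mean of X + b, so b = 392.755 − 4.07·96.5 = 0.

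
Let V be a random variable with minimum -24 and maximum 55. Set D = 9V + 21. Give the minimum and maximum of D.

min(D) = -195, max(D) = 516

a = 9 > 0, so min(D) = a·min(V)+b = 9·(-24) + 21 = -195 and max(D) = 9·55 + 21 = 516.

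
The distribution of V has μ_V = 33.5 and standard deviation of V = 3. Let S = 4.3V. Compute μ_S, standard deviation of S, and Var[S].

S = 4.3V is linear with a = 4.3, b = 0.
μ_S = a·μ_V + b = 4.3·33.5 = 144.05.
standard deviation of S = |a|·standard deviation of V = |4.3|·3 = 12.9.
Var[V] = 3² = 9.
Var[S] = a²·Var[V] = 4.3²·9 = 166.41.

μ_S = 144.05, standard deviation of S = 12.9, Var[S] = 166.41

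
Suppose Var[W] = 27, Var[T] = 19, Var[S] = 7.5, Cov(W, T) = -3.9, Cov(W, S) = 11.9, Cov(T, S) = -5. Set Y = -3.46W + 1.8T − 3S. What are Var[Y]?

Var[Y] = 801.9156

Var[Y] = a²·Var[W] + b²·Var[T] + c²·Var[S] + 2ab·Cov(W, T) + 2ac·Cov(W, S) + 2bc·Cov(T, S), with a = -3.46, b = 1.8, c = -3.
= 323.2332 + 61.56 + 67.5 + 48.5784 + 247.044 + 54
= 801.9156.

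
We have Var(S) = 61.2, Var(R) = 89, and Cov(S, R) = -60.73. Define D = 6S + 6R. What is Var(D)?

Var(D) = 1034.64

Var(D) = a²·Var(S) + b²·Var(R) + 2ab·Cov(S, R) with a = 6, b = 6.
= 6²·61.2 + 6²·89 + 2·6·6·(-60.73)
= 2203.2 + 3204 + (-4372.56) = 1034.64.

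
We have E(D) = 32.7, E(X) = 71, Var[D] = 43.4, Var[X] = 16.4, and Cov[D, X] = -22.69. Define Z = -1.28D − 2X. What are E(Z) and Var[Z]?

E(Z) = -183.856, Var[Z] = 20.53376

E(Z) = (-1.28)·E(D) + (-2)·E(X) = (-1.28)·32.7 + (-2)·71 = -183.856.
Var[Z] = a²·Var[D] + b²·Var[X] + 2ab·Cov[D, X] with a = -1.28, b = -2.
= (-1.28)²·43.4 + (-2)²·16.4 + 2·(-1.28)·(-2)·(-22.69)
= 71.10656 + 65.6 + (-116.1728) = 20.53376.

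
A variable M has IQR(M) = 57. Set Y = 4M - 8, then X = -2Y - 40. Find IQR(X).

IQR(Y) = |4|·57 = 228.
IQR(X) = |-2|·228 = 456.

IQR(X) = 456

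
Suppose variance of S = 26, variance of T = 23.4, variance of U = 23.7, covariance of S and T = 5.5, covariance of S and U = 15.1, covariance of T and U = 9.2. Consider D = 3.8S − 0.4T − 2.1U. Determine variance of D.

variance of D = a²·variance of S + b²·variance of T + c²·variance of U + 2ab·covariance of S and T + 2ac·covariance of S and U + 2bc·covariance of T and U, with a = 3.8, b = -0.4, c = -2.1.
= 375.44 + 3.744 + 104.517 + (-16.72) + (-240.996) + 15.456
= 241.441.

variance of D = 241.441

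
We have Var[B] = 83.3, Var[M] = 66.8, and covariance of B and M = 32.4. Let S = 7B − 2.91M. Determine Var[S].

Var[S] = 3327.39308

Var[S] = a²·Var[B] + b²·Var[M] + 2ab·covariance of B and M with a = 7, b = -2.91.
= 7²·83.3 + (-2.91)²·66.8 + 2·7·(-2.91)·32.4
= 4081.7 + 565.66908 + (-1319.976) = 3327.39308.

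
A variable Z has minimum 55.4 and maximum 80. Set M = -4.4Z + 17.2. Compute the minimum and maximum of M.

a = -4.4 < 0, so order reverses: min(M) = a·max(Z)+b = (-4.4)·80 + 17.2 = -334.8; max(M) = a·min(Z)+b = (-4.4)·55.4 + 17.2 = -226.56.

min(M) = -334.8, max(M) = -226.56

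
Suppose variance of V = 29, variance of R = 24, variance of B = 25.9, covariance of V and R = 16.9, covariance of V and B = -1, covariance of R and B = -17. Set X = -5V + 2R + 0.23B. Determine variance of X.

variance of X = 471.03011

variance of X = a²·variance of V + b²·variance of R + c²·variance of B + 2ab·covariance of V and R + 2ac·covariance of V and B + 2bc·covariance of R and B, with a = -5, b = 2, c = 0.23.
= 725 + 96 + 1.37011 + (-338) + 2.3 + (-15.64)
= 471.03011.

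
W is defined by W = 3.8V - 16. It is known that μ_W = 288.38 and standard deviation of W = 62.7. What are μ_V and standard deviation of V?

From W = 3.8V - 16: μ_W = a·μ_V + b, so μ_V = (μ_W − b)/a = (288.38 − (-16))/3.8 = 80.1.
standard deviation of W = |a|·standard deviation of V, so standard deviation of V = 62.7/|3.8| = 16.5.

μ_V = 80.1, standard deviation of V = 16.5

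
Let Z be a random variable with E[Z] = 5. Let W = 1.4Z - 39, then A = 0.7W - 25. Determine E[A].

E[A] = -47.4

E[W] = 1.4·5 + (-39) = -32.
E[A] = 0.7·(-32) + (-25) = -47.4.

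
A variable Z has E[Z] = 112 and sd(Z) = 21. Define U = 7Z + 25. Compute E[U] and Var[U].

U = 7Z + 25 is linear with a = 7, b = 25.
E[U] = a·E[Z] + b = 7·112 + 25 = 809.
Var[Z] = 21² = 441.
Var[U] = a²·Var[Z] = 7²·441 = 21609 (the additive constant 25 does not affect variance).

E[U] = 809, Var[U] = 21609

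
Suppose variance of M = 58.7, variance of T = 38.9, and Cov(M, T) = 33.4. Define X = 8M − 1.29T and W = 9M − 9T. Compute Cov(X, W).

Cov(X, W) = 1885.455

By bilinearity, Cov(X, W) = ac·variance of M + bd·variance of T + (ad+bc)·Cov(M, T), with a=8, b=-1.29, c=9, d=-9.
ac·variance of M = 8·9·58.7 = 4226.4
bd·variance of T = (-1.29)·(-9)·38.9 = 451.629
(ad+bc)·Cov(M, T) = (-83.61)·33.4 = -2792.574
Cov(X, W) = 4226.4 + 451.629 + (-2792.574) = 1885.455.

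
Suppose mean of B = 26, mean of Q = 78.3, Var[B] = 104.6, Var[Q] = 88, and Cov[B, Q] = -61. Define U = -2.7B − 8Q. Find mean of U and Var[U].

mean of U = -696.6, Var[U] = 3759.334

mean of U = (-2.7)·mean of B + (-8)·mean of Q = (-2.7)·26 + (-8)·78.3 = -696.6.
Var[U] = a²·Var[B] + b²·Var[Q] + 2ab·Cov[B, Q] with a = -2.7, b = -8.
= (-2.7)²·104.6 + (-8)²·88 + 2·(-2.7)·(-8)·(-61)
= 762.534 + 5632 + (-2635.2) = 3759.334.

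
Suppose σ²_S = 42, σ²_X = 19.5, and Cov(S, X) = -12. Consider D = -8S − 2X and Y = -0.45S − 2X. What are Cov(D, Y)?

Cov(D, Y) = 26.4

By bilinearity, Cov(D, Y) = ac·σ²_S + bd·σ²_X + (ad+bc)·Cov(S, X), with a=-8, b=-2, c=-0.45, d=-2.
ac·σ²_S = (-8)·(-0.45)·42 = 151.2
bd·σ²_X = (-2)·(-2)·19.5 = 78
(ad+bc)·Cov(S, X) = (16.9)·(-12) = -202.8
Cov(D, Y) = 151.2 + 78 + (-202.8) = 26.4.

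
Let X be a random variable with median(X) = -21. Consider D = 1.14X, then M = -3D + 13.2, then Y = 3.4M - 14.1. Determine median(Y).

median(Y) = 274.968

median(D) = 1.14·(-21) = -23.94.
median(M) = (-3)·(-23.94) + 13.2 = 85.02.
median(Y) = 3.4·85.02 + (-14.1) = 274.968.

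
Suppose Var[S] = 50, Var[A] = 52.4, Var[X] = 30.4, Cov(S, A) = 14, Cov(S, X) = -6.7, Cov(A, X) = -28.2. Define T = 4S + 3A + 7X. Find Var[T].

Var[T] = 1537.6

Var[T] = a²·Var[S] + b²·Var[A] + c²·Var[X] + 2ab·Cov(S, A) + 2ac·Cov(S, X) + 2bc·Cov(A, X), with a = 4, b = 3, c = 7.
= 800 + 471.6 + 1489.6 + 336 + (-375.2) + (-1184.4)
= 1537.6.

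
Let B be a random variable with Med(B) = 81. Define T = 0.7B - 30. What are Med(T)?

Med(T) = 26.7

A linear map preserves order up to sign, so Med(T) = a·Med(B) + b = 0.7·81 + (-30) = 26.7.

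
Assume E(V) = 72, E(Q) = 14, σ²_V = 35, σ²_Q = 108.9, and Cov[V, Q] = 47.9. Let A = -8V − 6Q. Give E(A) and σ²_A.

E(A) = -660, σ²_A = 10758.8

E(A) = (-8)·E(V) + (-6)·E(Q) = (-8)·72 + (-6)·14 = -660.
σ²_A = a²·σ²_V + b²·σ²_Q + 2ab·Cov[V, Q] with a = -8, b = -6.
= (-8)²·35 + (-6)²·108.9 + 2·(-8)·(-6)·47.9
= 2240 + 3920.4 + 4598.4 = 10758.8.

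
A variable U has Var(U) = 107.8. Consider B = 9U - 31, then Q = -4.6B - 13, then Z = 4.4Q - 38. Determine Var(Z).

Var(B) = 9²·107.8 = 8731.8.
Var(Q) = (-4.6)²·8731.8 = 184764.888.
Var(Z) = 4.4²·184764.888 = 3577048.23168.

Var(Z) = 3577048.23168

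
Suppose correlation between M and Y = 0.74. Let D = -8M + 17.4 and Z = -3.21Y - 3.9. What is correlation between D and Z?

Linear rescalings preserve correlation up to sign; here the slopes -8 and -3.21 have the same sign, so correlation between D and Z = correlation between M and Y = 0.74.

correlation between D and Z = 0.74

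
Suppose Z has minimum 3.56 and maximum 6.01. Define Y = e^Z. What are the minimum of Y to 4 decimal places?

min(Y) = 35.1632

e^Z is increasing on this domain, so min(Y) comes from min(Z) = 3.56: min(Y) = exp(3.56) ≈ 35.1632.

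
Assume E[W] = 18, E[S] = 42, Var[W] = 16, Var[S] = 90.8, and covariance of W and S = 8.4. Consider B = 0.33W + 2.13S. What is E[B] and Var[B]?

E[B] = 95.4, Var[B] = 425.50164

E[B] = 0.33·E[W] + 2.13·E[S] = 0.33·18 + 2.13·42 = 95.4.
Var[B] = a²·Var[W] + b²·Var[S] + 2ab·covariance of W and S with a = 0.33, b = 2.13.
= 0.33²·16 + 2.13²·90.8 + 2·0.33·2.13·8.4
= 1.7424 + 411.95052 + 11.80872 = 425.50164.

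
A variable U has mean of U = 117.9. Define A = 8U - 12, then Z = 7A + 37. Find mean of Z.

mean of A = 8·117.9 + (-12) = 931.2.
mean of Z = 7·931.2 + 37 = 6555.4.

mean of Z = 6555.4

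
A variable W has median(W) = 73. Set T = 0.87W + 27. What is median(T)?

median(T) = 90.51

A linear map preserves order up to sign, so median(T) = a·median(W) + b = 0.87·73 + 27 = 90.51.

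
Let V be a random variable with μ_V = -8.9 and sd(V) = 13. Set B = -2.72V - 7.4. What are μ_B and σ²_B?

μ_B = 16.808, σ²_B = 1250.3296

B = -2.72V - 7.4 is linear with a = -2.72, b = -7.4.
μ_B = a·μ_V + b = (-2.72)·(-8.9) + (-7.4) = 16.808.
σ²_V = 13² = 169.
σ²_B = a²·σ²_V = (-2.72)²·169 = 1250.3296 (the additive constant -7.4 does not affect variance).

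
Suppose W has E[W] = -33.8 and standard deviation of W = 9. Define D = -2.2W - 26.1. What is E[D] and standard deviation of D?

E[D] = 48.26, standard deviation of D = 19.8

D = -2.2W - 26.1 is linear with a = -2.2, b = -26.1.
E[D] = a·E[W] + b = (-2.2)·(-33.8) + (-26.1) = 48.26.
standard deviation of D = |a|·standard deviation of W = |-2.2|·9 = 19.8.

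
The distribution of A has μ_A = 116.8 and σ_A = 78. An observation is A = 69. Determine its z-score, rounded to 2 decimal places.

z = (A − μ_A) / σ_A = (69 − 116.8) / 78 ≈ -0.61.

z = -0.61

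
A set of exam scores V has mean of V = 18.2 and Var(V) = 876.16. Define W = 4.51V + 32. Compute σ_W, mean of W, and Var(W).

W = 4.51V + 32 is linear with a = 4.51, b = 32.
σ_V = √876.16 = 29.6.
σ_W = |a|·σ_V = |4.51|·29.6 = 133.496.
mean of W = a·mean of V + b = 4.51·18.2 + 32 = 114.082.
Var(W) = a²·Var(V) = 4.51²·876.16 = 17821.182016 (the additive constant 32 does not affect variance).

σ_W = 133.496, mean of W = 114.082, Var(W) = 17821.182016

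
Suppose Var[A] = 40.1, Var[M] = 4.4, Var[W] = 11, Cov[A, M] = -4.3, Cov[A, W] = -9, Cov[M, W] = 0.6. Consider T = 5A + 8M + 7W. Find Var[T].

Var[T] = 916.3

Var[T] = a²·Var[A] + b²·Var[M] + c²·Var[W] + 2ab·Cov[A, M] + 2ac·Cov[A, W] + 2bc·Cov[M, W], with a = 5, b = 8, c = 7.
= 1002.5 + 281.6 + 539 + (-344) + (-630) + 67.2
= 916.3.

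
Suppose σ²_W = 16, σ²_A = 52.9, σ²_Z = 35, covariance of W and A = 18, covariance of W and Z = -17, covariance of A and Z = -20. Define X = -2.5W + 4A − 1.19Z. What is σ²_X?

σ²_X = 725.2135

σ²_X = a²·σ²_W + b²·σ²_A + c²·σ²_Z + 2ab·covariance of W and A + 2ac·covariance of W and Z + 2bc·covariance of A and Z, with a = -2.5, b = 4, c = -1.19.
= 100 + 846.4 + 49.5635 + (-360) + (-101.15) + 190.4
= 725.2135.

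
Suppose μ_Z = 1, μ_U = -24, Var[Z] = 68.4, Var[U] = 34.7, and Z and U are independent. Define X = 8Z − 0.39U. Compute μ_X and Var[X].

μ_X = 8·μ_Z + (-0.39)·μ_U = 8·1 + (-0.39)·(-24) = 17.36.
Var[X] = a²·Var[Z] + b²·Var[U] + 2ab·Cov(Z, U) with a = 8, b = -0.39.
Independence gives Cov(Z, U) = 0.
= 8²·68.4 + (-0.39)²·34.7 + 2·8·(-0.39)·0
= 4377.6 + 5.27787 + 0 = 4382.87787.

μ_X = 17.36, Var[X] = 4382.87787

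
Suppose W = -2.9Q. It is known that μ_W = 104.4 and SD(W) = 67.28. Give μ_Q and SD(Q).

μ_Q = -36, SD(Q) = 23.2

From W = -2.9Q: μ_W = a·μ_Q + b, so μ_Q = (μ_W − b)/a = (104.4 − 0)/(-2.9) = -36.
SD(W) = |a|·SD(Q), so SD(Q) = 67.28/|-2.9| = 23.2.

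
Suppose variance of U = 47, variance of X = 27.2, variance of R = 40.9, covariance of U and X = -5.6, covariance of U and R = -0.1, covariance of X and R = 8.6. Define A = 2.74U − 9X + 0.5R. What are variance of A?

variance of A = a²·variance of U + b²·variance of X + c²·variance of R + 2ab·covariance of U and X + 2ac·covariance of U and R + 2bc·covariance of X and R, with a = 2.74, b = -9, c = 0.5.
= 352.8572 + 2203.2 + 10.225 + 276.192 + (-0.274) + (-77.4)
= 2764.8002.

variance of A = 2764.8002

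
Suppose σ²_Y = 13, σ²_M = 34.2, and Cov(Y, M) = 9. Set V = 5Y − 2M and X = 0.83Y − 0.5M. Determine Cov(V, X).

By bilinearity, Cov(V, X) = ac·σ²_Y + bd·σ²_M + (ad+bc)·Cov(Y, M), with a=5, b=-2, c=0.83, d=-0.5.
ac·σ²_Y = 5·0.83·13 = 53.95
bd·σ²_M = (-2)·(-0.5)·34.2 = 34.2
(ad+bc)·Cov(Y, M) = (-4.16)·9 = -37.44
Cov(V, X) = 53.95 + 34.2 + (-37.44) = 50.71.

Cov(V, X) = 50.71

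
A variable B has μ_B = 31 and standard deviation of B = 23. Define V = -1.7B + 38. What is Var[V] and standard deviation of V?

V = -1.7B + 38 is linear with a = -1.7, b = 38.
Var[B] = 23² = 529.
Var[V] = a²·Var[B] = (-1.7)²·529 = 1528.81 (the additive constant 38 does not affect variance).
standard deviation of V = |a|·standard deviation of B = |-1.7|·23 = 39.1.

Var[V] = 1528.81, standard deviation of V = 39.1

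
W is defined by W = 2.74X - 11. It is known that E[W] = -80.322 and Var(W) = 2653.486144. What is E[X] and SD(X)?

From W = 2.74X - 11: E[W] = a·E[X] + b, so E[X] = (E[W] − b)/a = (-80.322 − (-11))/2.74 = -25.3.
SD(W) = √2653.486144 = 51.512.
SD(W) = |a|·SD(X), so SD(X) = 51.512/|2.74| = 18.8.

E[X] = -25.3, SD(X) = 18.8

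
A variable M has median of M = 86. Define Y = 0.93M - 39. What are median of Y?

median of Y = 40.98

A linear map preserves order up to sign, so median of Y = a·median of M + b = 0.93·86 + (-39) = 40.98.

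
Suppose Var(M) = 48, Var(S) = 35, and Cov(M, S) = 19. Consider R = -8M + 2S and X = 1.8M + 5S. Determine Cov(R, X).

Cov(R, X) = -1032.8

By bilinearity, Cov(R, X) = ac·Var(M) + bd·Var(S) + (ad+bc)·Cov(M, S), with a=-8, b=2, c=1.8, d=5.
ac·Var(M) = (-8)·1.8·48 = -691.2
bd·Var(S) = 2·5·35 = 350
(ad+bc)·Cov(M, S) = (-36.4)·19 = -691.6
Cov(R, X) = -691.2 + 350 + (-691.6) = -1032.8.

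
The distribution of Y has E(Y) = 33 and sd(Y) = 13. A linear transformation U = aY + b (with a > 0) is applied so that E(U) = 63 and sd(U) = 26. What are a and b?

a = 2, b = -3

sd(U) = a·sd(Y) (a > 0), so a = 26/13 = 2.
E(U) = a·E(Y) + b, so b = 63 − 2·33 = -3.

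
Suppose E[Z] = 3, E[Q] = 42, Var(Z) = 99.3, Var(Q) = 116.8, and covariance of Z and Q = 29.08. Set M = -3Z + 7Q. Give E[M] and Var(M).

E[M] = (-3)·E[Z] + 7·E[Q] = (-3)·3 + 7·42 = 285.
Var(M) = a²·Var(Z) + b²·Var(Q) + 2ab·covariance of Z and Q with a = -3, b = 7.
= (-3)²·99.3 + 7²·116.8 + 2·(-3)·7·29.08
= 893.7 + 5723.2 + (-1221.36) = 5395.54.

E[M] = 285, Var(M) = 5395.54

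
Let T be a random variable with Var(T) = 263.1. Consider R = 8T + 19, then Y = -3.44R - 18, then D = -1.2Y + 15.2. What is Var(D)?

Var(D) = 286932.8019456

Var(R) = 8²·263.1 = 16838.4.
Var(Y) = (-3.44)²·16838.4 = 199258.89024.
Var(D) = (-1.2)²·199258.89024 = 286932.8019456.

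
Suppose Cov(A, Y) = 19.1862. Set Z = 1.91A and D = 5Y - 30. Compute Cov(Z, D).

Cov(Z, D) = a·c·Cov(A, Y) = 1.91·5·19.1862 = 183.22821. Additive constants drop out.

Cov(Z, D) = 183.22821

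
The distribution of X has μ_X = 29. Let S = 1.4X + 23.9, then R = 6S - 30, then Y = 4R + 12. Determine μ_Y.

μ_Y = 1440

μ_S = 1.4·29 + 23.9 = 64.5.
μ_R = 6·64.5 + (-30) = 357.
μ_Y = 4·357 + 12 = 1440.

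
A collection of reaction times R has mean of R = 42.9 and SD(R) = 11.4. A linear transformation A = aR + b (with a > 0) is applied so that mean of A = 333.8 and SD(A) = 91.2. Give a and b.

a = 8, b = -9.4

SD(A) = a·SD(R) (a > 0), so a = 91.2/11.4 = 8.
mean of A = a·mean of R + b, so b = 333.8 − 8·42.9 = -9.4.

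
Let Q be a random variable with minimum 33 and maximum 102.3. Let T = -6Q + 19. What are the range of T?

Range(T) = 415.8

Range of Q = 102.3 − 33 = 69.3.
Range(T) = |a|·Range(Q) = |-6|·69.3 = 415.8.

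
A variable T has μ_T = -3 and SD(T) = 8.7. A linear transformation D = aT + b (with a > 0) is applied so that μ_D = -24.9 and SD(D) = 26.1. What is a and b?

a = 3, b = -15.9

SD(D) = a·SD(T) (a > 0), so a = 26.1/8.7 = 3.
μ_D = a·μ_T + b, so b = -24.9 − 3·(-3) = -15.9.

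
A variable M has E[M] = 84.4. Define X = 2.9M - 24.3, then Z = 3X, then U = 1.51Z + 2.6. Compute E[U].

E[U] = 1001.2838

E[X] = 2.9·84.4 + (-24.3) = 220.46.
E[Z] = 3·220.46 = 661.38.
E[U] = 1.51·661.38 + 2.6 = 1001.2838.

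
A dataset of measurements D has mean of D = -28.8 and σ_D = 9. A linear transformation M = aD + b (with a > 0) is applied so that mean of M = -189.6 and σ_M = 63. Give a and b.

a = 7, b = 12

σ_M = a·σ_D (a > 0), so a = 63/9 = 7.
mean of M = a·mean of D + b, so b = -189.6 − 7·(-28.8) = 12.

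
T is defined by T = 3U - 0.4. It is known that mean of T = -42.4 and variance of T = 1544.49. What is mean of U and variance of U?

mean of U = -14, variance of U = 171.61

From T = 3U - 0.4: mean of T = a·mean of U + b, so mean of U = (mean of T − b)/a = (-42.4 − (-0.4))/3 = -14.
variance of T = a²·variance of U, so variance of U = 1544.49/3² = 171.61.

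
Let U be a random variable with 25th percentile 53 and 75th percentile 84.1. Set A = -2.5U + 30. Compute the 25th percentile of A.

25th percentile of A = -180.25

Since a = -2.5 < 0 the transformation is decreasing, reversing order: the 25th percentile of A corresponds to the 75th percentile of U.
So P_{25}(A) = a·P_{75}(U) + b = (-2.5)·84.1 + 30 = -180.25.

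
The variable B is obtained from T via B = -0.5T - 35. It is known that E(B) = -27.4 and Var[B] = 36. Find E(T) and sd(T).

E(T) = -15.2, sd(T) = 12

From B = -0.5T - 35: E(B) = a·E(T) + b, so E(T) = (E(B) − b)/a = (-27.4 − (-35))/(-0.5) = -15.2.
sd(B) = √36 = 6.
sd(B) = |a|·sd(T), so sd(T) = 6/|-0.5| = 12.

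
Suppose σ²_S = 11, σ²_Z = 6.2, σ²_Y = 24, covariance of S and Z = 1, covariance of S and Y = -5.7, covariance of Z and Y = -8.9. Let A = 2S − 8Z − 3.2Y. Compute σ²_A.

σ²_A = a²·σ²_S + b²·σ²_Z + c²·σ²_Y + 2ab·covariance of S and Z + 2ac·covariance of S and Y + 2bc·covariance of Z and Y, with a = 2, b = -8, c = -3.2.
= 44 + 396.8 + 245.76 + (-32) + 72.96 + (-455.68)
= 271.84.

σ²_A = 271.84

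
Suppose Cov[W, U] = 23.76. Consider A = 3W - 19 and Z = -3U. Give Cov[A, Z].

Cov[A, Z] = a·c·Cov[W, U] = 3·(-3)·23.76 = -213.84. Additive constants drop out.

Cov[A, Z] = -213.84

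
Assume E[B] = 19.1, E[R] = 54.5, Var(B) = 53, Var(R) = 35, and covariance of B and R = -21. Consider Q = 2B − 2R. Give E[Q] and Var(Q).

E[Q] = 2·E[B] + (-2)·E[R] = 2·19.1 + (-2)·54.5 = -70.8.
Var(Q) = a²·Var(B) + b²·Var(R) + 2ab·covariance of B and R with a = 2, b = -2.
= 2²·53 + (-2)²·35 + 2·2·(-2)·(-21)
= 212 + 140 + 168 = 520.

E[Q] = -70.8, Var(Q) = 520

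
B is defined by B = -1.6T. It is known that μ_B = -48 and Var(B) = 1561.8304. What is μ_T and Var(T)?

μ_T = 30, Var(T) = 610.09

From B = -1.6T: μ_B = a·μ_T + b, so μ_T = (μ_B − b)/a = (-48 − 0)/(-1.6) = 30.
Var(B) = a²·Var(T), so Var(T) = 1561.8304/(-1.6)² = 610.09.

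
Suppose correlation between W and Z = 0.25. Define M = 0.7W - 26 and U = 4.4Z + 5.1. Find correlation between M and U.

correlation between M and U = 0.25

Linear rescalings preserve correlation up to sign; here the slopes 0.7 and 4.4 have the same sign, so correlation between M and U = correlation between W and Z = 0.25.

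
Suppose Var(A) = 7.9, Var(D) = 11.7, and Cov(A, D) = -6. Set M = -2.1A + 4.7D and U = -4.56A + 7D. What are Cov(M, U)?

By bilinearity, Cov(M, U) = ac·Var(A) + bd·Var(D) + (ad+bc)·Cov(A, D), with a=-2.1, b=4.7, c=-4.56, d=7.
ac·Var(A) = (-2.1)·(-4.56)·7.9 = 75.6504
bd·Var(D) = 4.7·7·11.7 = 384.93
(ad+bc)·Cov(A, D) = (-36.132)·(-6) = 216.792
Cov(M, U) = 75.6504 + 384.93 + 216.792 = 677.3724.

Cov(M, U) = 677.3724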